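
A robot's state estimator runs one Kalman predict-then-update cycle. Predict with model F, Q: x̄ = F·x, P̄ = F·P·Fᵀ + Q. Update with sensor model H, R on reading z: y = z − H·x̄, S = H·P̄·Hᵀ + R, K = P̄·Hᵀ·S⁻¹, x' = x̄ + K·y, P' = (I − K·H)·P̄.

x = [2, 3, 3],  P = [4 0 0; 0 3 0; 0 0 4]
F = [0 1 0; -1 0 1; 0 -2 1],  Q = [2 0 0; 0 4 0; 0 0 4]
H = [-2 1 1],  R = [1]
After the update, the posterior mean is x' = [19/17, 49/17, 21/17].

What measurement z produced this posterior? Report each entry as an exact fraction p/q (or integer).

x̄ = F·x = [3, 1, -3]
P̄ = F·P·Fᵀ + Q = [5 0 -6; 0 12 4; -6 4 20]
S = H·P̄·Hᵀ + R = [85]
K = P̄·Hᵀ·S⁻¹ = [-16/85; 16/85; 36/85]
x' − x̄ = [-32/17, 32/17, 72/17] = K·y
y = (KᵀK)⁻¹·Kᵀ·(x' − x̄) = [10]
z = y + H·x̄ = [10] + [-8] = [2]

z = [2]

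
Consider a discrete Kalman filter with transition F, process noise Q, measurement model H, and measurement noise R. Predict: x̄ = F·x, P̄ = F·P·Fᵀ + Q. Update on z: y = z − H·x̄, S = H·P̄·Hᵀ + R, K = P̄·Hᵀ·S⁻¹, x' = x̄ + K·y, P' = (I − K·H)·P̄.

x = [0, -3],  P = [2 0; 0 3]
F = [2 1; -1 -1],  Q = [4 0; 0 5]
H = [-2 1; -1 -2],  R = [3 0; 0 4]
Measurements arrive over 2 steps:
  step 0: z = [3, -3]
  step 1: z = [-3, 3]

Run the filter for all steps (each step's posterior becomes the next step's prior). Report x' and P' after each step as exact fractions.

step 0: x̄ = F·x = [-3, 3]
step 0: P̄ = F·P·Fᵀ + Q = [15 -7; -7 10]
step 0: y = z − H·x̄ = [-6, 0]
step 0: S = H·P̄·Hᵀ + R = [101 -11; -11 31]
step 0: K = P̄·Hᵀ·S⁻¹ = [-579/1505 -254/1505; 601/3010 -1049/3010]
step 0: x' = x̄ + K·y = [-1041/1505, 2712/1505]
step 0: P' = (I − K·H)·P̄ = [898/1505 59/1505; 59/1505 2039/3010]
step 1: x̄ = F·x = [18/43, -1671/1505]
step 1: P̄ = F·P·Fᵀ + Q = [621/86 -171/86; -171/86 19121/3010]
step 1: y = z − H·x̄ = [-1584/1505, 1803/1505]
step 1: S = H·P̄·Hᵀ + R = [139031/3010 -12727/3010; -12727/3010 86319/3010]
step 1: K = P̄·Hᵀ·S⁻¹ = [-729765/1966618 -330075/1966618; 755219/3933236 -1358481/3933236]
step 1: x' = x̄ + K·y = [1195875/1966618, -6789399/3933236]
step 1: P' = (I − K·H)·P̄ = [569889/983309 90261/1966618; 90261/1966618 2626701/3933236]

step 0: x' = [-1041/1505, 2712/1505], P' = [898/1505 59/1505; 59/1505 2039/3010]
step 1: x' = [1195875/1966618, -6789399/3933236], P' = [569889/983309 90261/1966618; 90261/1966618 2626701/3933236]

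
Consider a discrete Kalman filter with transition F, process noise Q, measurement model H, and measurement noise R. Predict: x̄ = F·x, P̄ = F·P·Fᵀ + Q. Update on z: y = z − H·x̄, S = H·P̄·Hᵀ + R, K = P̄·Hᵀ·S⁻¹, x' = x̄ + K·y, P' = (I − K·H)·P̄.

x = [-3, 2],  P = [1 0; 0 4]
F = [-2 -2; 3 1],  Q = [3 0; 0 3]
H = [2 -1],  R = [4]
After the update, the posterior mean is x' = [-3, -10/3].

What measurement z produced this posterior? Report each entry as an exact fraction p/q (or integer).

x̄ = F·x = [2, -7]
P̄ = F·P·Fᵀ + Q = [23 -14; -14 16]
S = H·P̄·Hᵀ + R = [168]
K = P̄·Hᵀ·S⁻¹ = [5/14; -11/42]
x' − x̄ = [-5, 11/3] = K·y
y = (KᵀK)⁻¹·Kᵀ·(x' − x̄) = [-14]
z = y + H·x̄ = [-14] + [11] = [-3]

z = [-3]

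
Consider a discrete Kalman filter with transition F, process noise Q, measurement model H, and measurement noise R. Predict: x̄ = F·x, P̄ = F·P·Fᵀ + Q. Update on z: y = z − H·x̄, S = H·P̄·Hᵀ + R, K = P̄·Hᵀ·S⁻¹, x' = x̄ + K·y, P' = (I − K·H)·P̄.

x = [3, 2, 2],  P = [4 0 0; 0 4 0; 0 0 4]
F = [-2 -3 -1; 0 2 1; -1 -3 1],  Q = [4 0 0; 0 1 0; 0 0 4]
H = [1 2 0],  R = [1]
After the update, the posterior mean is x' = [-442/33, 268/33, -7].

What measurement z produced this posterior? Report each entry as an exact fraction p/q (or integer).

x̄ = F·x = [-14, 6, -7]
P̄ = F·P·Fᵀ + Q = [60 -28 40; -28 21 -20; 40 -20 48]
S = H·P̄·Hᵀ + R = [33]
K = P̄·Hᵀ·S⁻¹ = [4/33; 14/33; 0]
x' − x̄ = [20/33, 70/33, 0] = K·y
y = (KᵀK)⁻¹·Kᵀ·(x' − x̄) = [5]
z = y + H·x̄ = [5] + [-2] = [3]

z = [3]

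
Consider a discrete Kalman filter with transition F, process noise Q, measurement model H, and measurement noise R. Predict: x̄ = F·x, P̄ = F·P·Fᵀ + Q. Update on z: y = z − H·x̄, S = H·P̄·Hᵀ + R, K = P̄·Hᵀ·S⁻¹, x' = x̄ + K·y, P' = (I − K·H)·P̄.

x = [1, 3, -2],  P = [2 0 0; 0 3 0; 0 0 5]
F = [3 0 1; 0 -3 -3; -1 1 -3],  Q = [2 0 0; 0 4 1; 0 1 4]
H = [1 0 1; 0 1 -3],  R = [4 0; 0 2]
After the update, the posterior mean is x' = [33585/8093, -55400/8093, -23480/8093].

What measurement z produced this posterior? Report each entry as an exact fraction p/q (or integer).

z = [1, 2]

x̄ = F·x = [1, -3, 8]
P̄ = F·P·Fᵀ + Q = [25 -15 -21; -15 76 37; -21 37 54]
S = H·P̄·Hᵀ + R = [41 -77; -77 342]
K = P̄·Hᵀ·S⁻¹ = [5064/8093 2276/8093; 4829/8093 259/8093; 1661/8093 -2584/8093]
x' − x̄ = [25492/8093, -31121/8093, -88224/8093] = K·y
y = (KᵀK)⁻¹·Kᵀ·(x' − x̄) = [-8, 29]
z = y + H·x̄ = [-8, 29] + [9, -27] = [1, 2]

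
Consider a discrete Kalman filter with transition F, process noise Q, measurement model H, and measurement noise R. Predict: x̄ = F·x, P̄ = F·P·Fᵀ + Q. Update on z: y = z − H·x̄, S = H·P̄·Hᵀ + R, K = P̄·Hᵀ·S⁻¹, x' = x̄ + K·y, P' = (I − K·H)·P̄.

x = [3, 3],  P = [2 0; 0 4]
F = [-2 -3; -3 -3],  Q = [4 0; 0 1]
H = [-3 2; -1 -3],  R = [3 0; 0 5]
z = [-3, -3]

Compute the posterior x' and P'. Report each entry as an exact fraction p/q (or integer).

x' = [7059/5443, 2280/5443]
P' = [2064/5443 972/5443; 972/5443 16953/43544]

x̄ = F·x = [-15, -18]
P̄ = F·P·Fᵀ + Q = [48 48; 48 55]
y = z − H·x̄ = [-12, -72]
S = H·P̄·Hᵀ + R = [79 150; 150 836]
K = P̄·Hᵀ·S⁻¹ = [-1416/5443 -996/5443; 1763/21772 -11727/43544]
x' = x̄ + K·y = [7059/5443, 2280/5443]
P' = (I − K·H)·P̄ = [2064/5443 972/5443; 972/5443 16953/43544]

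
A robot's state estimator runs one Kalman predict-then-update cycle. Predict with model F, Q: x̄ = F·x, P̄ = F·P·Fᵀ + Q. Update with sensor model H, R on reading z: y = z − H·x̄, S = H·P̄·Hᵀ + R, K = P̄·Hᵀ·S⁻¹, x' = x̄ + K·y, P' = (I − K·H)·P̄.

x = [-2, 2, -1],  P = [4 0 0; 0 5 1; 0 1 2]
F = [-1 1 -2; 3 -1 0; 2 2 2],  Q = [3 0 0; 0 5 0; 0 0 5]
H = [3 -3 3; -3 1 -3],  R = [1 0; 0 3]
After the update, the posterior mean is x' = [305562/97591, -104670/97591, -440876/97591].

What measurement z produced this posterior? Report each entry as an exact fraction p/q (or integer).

z = [-1, 3]

x̄ = F·x = [6, -8, -2]
P̄ = F·P·Fᵀ + Q = [16 -15 -8; -15 46 12; -8 12 57]
S = H·P̄·Hᵀ + R = [982 -687; -687 580]
K = P̄·Hᵀ·S⁻¹ = [13227/97591 9105/97591; -47475/97591 -46979/97591; -28365/97591 -56313/97591]
x' − x̄ = [-279984/97591, 676058/97591, -245694/97591] = K·y
y = (KᵀK)⁻¹·Kᵀ·(x' − x̄) = [-37, 23]
z = y + H·x̄ = [-37, 23] + [36, -20] = [-1, 3]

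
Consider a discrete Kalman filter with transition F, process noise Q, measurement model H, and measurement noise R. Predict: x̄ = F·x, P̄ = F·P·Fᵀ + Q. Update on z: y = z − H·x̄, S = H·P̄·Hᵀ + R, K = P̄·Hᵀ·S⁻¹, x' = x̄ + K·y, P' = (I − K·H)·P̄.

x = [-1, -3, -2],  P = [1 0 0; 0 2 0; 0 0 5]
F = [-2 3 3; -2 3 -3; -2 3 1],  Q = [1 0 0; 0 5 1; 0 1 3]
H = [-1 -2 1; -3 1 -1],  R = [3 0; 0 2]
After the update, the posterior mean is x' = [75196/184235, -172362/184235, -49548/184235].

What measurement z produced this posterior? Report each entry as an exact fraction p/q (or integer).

x̄ = F·x = [-13, -1, -9]
P̄ = F·P·Fᵀ + Q = [68 -23 37; -23 72 8; 37 8 30]
S = H·P̄·Hᵀ + R = [191 -135; -135 1060]
K = P̄·Hᵀ·S⁻¹ = [-3948/36847 -48399/184235; -20365/36847 10148/184235; -8467/36847 -28508/184235]
x' − x̄ = [2470251/184235, 11873/184235, 1608567/184235] = K·y
y = (KᵀK)⁻¹·Kᵀ·(x' − x̄) = [-5, -49]
z = y + H·x̄ = [-5, -49] + [6, 47] = [1, -2]

z = [1, -2]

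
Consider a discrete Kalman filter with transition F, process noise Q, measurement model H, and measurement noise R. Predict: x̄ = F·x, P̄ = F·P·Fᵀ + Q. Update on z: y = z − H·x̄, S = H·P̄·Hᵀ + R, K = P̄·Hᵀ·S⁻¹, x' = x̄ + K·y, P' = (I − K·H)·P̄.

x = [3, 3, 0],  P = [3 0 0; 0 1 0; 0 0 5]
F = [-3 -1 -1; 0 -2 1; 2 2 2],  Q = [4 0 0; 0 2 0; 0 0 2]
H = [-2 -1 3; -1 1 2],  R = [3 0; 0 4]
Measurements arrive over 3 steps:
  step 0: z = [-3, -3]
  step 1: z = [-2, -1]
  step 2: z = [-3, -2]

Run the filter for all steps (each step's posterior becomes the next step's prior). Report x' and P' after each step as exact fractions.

step 0: x' = [1433/799, -1570/799, -156/799], P' = [25039/4794 -3605/4794 7246/2397; -3605/4794 8287/4794 -542/2397; 7246/2397 -542/2397 4846/2397]
step 1: x' = [-109870411/74656093, 74569732/74656093, -105610026/74656093], P' = [253969758/74656093 -89847654/74656093 135021840/74656093; -89847654/74656093 144639342/74656093 -35719764/74656093; 135021840/74656093 -35719764/74656093 91050766/74656093]
step 2: x' = [443368556879/909494479539, -455387492833/909494479539, -705609652124/909494479539], P' = [3130411539442/909494479539 -1131556314782/909494479539 1661072834720/909494479539; -1131556314782/909494479539 1798734425950/909494479539 -452350550404/909494479539; 1661072834720/909494479539 -452350550404/909494479539 1115796976498/909494479539]

step 0: x̄ = F·x = [-12, -6, 12]
step 0: P̄ = F·P·Fᵀ + Q = [37 -3 -30; -3 11 6; -30 6 38]
step 0: y = z − H·x̄ = [-69, -33]
step 0: S = H·P̄·Hᵀ + R = [816 510; 510 354]
step 0: K = P̄·Hᵀ·S⁻¹ = [-333/1598 5/282; -481/1598 143/282; 196/2397 28/141]
step 0: x' = x̄ + K·y = [1433/799, -1570/799, -156/799]
step 0: P' = (I − K·H)·P̄ = [25039/4794 -3605/4794 7246/2397; -3605/4794 8287/4794 -542/2397; 7246/2397 -542/2397 4846/2397]
step 1: x̄ = F·x = [-2573/799, 2984/799, -586/799]
step 1: P̄ = F·P·Fᵀ + Q = [162830/2397 -29654/2397 -134476/2397; -29654/2397 28382/2397 15904/2397; -134476/2397 15904/2397 130042/2397]
step 1: y = z − H·x̄ = [-2002/799, -5184/799]
step 1: S = H·P̄·Hᵀ + R = [3256943/2397 688140/799; 688140/799 1381796/2397]
step 1: K = P̄·Hᵀ·S⁻¹ = [-4342114/74656093 -18443433/74656093; -24034442/74656093 40761867/74656093; 12942794/74656093 2839982/74656093]
step 1: x' = x̄ + K·y = [-109870411/74656093, 74569732/74656093, -105610026/74656093]
step 1: P' = (I − K·H)·P̄ = [253969758/74656093 -89847654/74656093 135021840/74656093; -89847654/74656093 144639342/74656093 -35719764/74656093; 135021840/74656093 -35719764/74656093 91050766/74656093]
step 2: x̄ = F·x = [360651527/74656093, -254749490/74656093, -281821410/74656093]
step 2: P̄ = F·P·Fᵀ + Q = [3019647890/74656093 -781643290/74656093 -2213713196/74656093; -781643290/74656093 961799376/74656093 304417988/74656093; -2213713196/74656093 304417988/74656093 2183587026/74656093]
step 2: y = z − H·x̄ = [1088049515/74656093, 1029731651/74656093]
step 2: S = H·P̄·Hᵀ + R = [54528119713/74656093 34761072210/74656093; 34761072210/74656093 24650231058/74656093]
step 2: K = P̄·Hᵀ·S⁻¹ = [-16227584438/303164826513 -234955546196/909494479539; -99185938622/303164826513 506397409981/909494479539; 53066201162/303164826513 29542641968/909494479539]
step 2: x' = x̄ + K·y = [443368556879/909494479539, -455387492833/909494479539, -705609652124/909494479539]
step 2: P' = (I − K·H)·P̄ = [3130411539442/909494479539 -1131556314782/909494479539 1661072834720/909494479539; -1131556314782/909494479539 1798734425950/909494479539 -452350550404/909494479539; 1661072834720/909494479539 -452350550404/909494479539 1115796976498/909494479539]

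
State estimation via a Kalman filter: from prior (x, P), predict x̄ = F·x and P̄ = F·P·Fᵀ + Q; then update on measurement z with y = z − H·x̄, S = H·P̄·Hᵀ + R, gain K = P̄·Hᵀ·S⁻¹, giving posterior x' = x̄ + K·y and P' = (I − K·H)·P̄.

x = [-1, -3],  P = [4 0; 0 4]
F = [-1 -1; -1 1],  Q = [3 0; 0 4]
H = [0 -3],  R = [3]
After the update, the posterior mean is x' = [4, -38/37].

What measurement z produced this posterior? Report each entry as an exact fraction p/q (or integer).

x̄ = F·x = [4, -2]
P̄ = F·P·Fᵀ + Q = [11 0; 0 12]
S = H·P̄·Hᵀ + R = [111]
K = P̄·Hᵀ·S⁻¹ = [0; -12/37]
x' − x̄ = [0, 36/37] = K·y
y = (KᵀK)⁻¹·Kᵀ·(x' − x̄) = [-3]
z = y + H·x̄ = [-3] + [6] = [3]

z = [3]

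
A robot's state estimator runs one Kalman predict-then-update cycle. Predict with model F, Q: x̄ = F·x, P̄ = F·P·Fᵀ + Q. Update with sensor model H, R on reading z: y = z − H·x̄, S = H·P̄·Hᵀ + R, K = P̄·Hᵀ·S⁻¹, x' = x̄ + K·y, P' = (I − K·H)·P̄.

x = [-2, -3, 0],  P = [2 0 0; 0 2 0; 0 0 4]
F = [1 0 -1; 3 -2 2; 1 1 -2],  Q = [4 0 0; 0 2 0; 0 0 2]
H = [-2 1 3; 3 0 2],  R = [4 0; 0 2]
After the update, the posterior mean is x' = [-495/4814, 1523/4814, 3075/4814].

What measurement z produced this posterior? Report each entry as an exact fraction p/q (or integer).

z = [3, 1]

x̄ = F·x = [-2, 0, -5]
P̄ = F·P·Fᵀ + Q = [10 -2 10; -2 44 -14; 10 -14 22]
S = H·P̄·Hᵀ + R = [90 88; 88 300]
K = P̄·Hᵀ·S⁻¹ = [-250/2407 949/4814; 599/2407 -897/4814; 386/2407 961/4814]
x' − x̄ = [9133/4814, 1523/4814, 27145/4814] = K·y
y = (KᵀK)⁻¹·Kᵀ·(x' − x̄) = [14, 17]
z = y + H·x̄ = [14, 17] + [-11, -16] = [3, 1]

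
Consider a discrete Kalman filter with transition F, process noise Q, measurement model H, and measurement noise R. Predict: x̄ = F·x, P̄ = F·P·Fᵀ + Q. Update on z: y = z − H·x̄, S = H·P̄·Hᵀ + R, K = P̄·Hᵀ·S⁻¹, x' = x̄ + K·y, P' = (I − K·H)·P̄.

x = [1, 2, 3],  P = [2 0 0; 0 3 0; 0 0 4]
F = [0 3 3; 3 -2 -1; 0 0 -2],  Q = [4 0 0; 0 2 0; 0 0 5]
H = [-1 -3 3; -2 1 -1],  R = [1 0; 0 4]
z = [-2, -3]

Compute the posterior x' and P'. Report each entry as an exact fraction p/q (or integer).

x̄ = F·x = [15, -4, -6]
P̄ = F·P·Fᵀ + Q = [67 -30 -24; -30 36 8; -24 8 21]
y = z − H·x̄ = [19, 25]
S = H·P̄·Hᵀ + R = [401 -19; -19 337]
K = P̄·Hᵀ·S⁻¹ = [-19173/134776 -57071/134776; -8263/67388 17131/67388; 161/991 112/991]
x' = x̄ + K·y = [115289/67388, 863/33694, -87/991]
P' = (I − K·H)·P̄ = [100575/134776 -28187/67388 -215/991; -28187/67388 236119/33694 6766/991; -215/991 6766/991 6748/991]

x' = [115289/67388, 863/33694, -87/991]
P' = [100575/134776 -28187/67388 -215/991; -28187/67388 236119/33694 6766/991; -215/991 6766/991 6748/991]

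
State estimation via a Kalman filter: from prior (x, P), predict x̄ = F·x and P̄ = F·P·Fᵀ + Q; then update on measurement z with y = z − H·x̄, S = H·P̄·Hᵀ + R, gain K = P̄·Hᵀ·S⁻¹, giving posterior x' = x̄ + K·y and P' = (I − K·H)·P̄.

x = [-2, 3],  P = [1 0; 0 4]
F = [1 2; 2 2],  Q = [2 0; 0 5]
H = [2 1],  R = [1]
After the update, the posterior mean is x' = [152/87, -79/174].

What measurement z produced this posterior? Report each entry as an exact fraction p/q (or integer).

x̄ = F·x = [4, 2]
P̄ = F·P·Fᵀ + Q = [19 18; 18 25]
S = H·P̄·Hᵀ + R = [174]
K = P̄·Hᵀ·S⁻¹ = [28/87; 61/174]
x' − x̄ = [-196/87, -427/174] = K·y
y = (KᵀK)⁻¹·Kᵀ·(x' − x̄) = [-7]
z = y + H·x̄ = [-7] + [10] = [3]

z = [3]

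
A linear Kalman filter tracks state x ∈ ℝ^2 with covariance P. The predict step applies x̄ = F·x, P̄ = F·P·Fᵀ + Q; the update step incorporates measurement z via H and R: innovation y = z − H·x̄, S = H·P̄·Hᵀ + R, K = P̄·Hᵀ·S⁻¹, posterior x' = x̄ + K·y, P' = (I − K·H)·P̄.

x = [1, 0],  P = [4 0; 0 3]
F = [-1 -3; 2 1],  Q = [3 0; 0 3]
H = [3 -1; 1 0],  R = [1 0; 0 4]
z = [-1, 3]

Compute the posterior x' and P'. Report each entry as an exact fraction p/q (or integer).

x̄ = F·x = [-1, 2]
P̄ = F·P·Fᵀ + Q = [34 -17; -17 22]
y = z − H·x̄ = [4, 4]
S = H·P̄·Hᵀ + R = [431 119; 119 38]
K = P̄·Hᵀ·S⁻¹ = [476/2217 493/2217; -751/2217 1360/2217]
x' = x̄ + K·y = [553/739, 2290/739]
P' = (I − K·H)·P̄ = [1972/2217 5440/2217; 5440/2217 17071/2217]

x' = [553/739, 2290/739]
P' = [1972/2217 5440/2217; 5440/2217 17071/2217]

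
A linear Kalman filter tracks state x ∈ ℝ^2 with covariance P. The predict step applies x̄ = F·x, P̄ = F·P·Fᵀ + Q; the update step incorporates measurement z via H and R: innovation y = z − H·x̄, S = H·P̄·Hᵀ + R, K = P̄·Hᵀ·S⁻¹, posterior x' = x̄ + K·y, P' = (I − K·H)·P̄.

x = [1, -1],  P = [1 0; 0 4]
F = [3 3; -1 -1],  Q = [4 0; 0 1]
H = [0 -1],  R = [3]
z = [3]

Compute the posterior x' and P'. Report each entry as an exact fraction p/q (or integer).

x̄ = F·x = [0, 0]
P̄ = F·P·Fᵀ + Q = [49 -15; -15 6]
y = z − H·x̄ = [3]
S = H·P̄·Hᵀ + R = [9]
K = P̄·Hᵀ·S⁻¹ = [5/3; -2/3]
x' = x̄ + K·y = [5, -2]
P' = (I − K·H)·P̄ = [24 -5; -5 2]

x' = [5, -2]
P' = [24 -5; -5 2]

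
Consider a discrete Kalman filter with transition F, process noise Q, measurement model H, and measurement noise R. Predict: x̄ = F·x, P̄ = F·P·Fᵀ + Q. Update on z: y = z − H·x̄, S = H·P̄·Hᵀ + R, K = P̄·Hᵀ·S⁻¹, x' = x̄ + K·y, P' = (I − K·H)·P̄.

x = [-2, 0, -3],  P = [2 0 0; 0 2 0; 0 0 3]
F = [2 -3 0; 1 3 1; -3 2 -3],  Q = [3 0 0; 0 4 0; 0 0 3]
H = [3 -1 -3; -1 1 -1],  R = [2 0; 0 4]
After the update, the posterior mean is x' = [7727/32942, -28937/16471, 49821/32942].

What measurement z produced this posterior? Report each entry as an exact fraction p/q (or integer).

x̄ = F·x = [-4, -5, 15]
P̄ = F·P·Fᵀ + Q = [29 -14 -24; -14 27 -3; -24 -3 56]
S = H·P̄·Hᵀ + R = [1292 4; 4 102]
K = P̄·Hᵀ·S⁻¹ = [8861/65884 -3155/16471; -787/16471 7136/16471; -12017/65884 -5534/16471]
x' − x̄ = [139495/32942, 53418/16471, -444309/32942] = K·y
y = (KᵀK)⁻¹·Kᵀ·(x' − x̄) = [50, 13]
z = y + H·x̄ = [50, 13] + [-52, -16] = [-2, -3]

z = [-2, -3]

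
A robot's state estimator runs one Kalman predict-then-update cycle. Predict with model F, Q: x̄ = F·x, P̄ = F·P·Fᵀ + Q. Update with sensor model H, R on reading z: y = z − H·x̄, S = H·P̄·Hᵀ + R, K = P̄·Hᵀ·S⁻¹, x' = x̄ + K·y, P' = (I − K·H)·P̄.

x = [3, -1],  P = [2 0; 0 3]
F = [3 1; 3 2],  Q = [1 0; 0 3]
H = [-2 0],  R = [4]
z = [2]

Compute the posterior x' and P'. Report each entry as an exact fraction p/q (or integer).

x' = [-14/23, -55/23]
P' = [22/23 24/23; 24/23 183/23]

x̄ = F·x = [8, 7]
P̄ = F·P·Fᵀ + Q = [22 24; 24 33]
y = z − H·x̄ = [18]
S = H·P̄·Hᵀ + R = [92]
K = P̄·Hᵀ·S⁻¹ = [-11/23; -12/23]
x' = x̄ + K·y = [-14/23, -55/23]
P' = (I − K·H)·P̄ = [22/23 24/23; 24/23 183/23]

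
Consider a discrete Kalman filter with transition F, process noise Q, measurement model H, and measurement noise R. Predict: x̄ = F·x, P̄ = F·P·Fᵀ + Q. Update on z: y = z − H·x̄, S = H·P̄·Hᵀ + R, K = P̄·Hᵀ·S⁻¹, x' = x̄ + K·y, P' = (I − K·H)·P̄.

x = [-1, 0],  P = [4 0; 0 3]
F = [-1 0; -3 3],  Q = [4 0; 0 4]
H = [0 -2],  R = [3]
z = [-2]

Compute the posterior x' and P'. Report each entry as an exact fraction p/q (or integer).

x̄ = F·x = [1, 3]
P̄ = F·P·Fᵀ + Q = [8 12; 12 67]
y = z − H·x̄ = [4]
S = H·P̄·Hᵀ + R = [271]
K = P̄·Hᵀ·S⁻¹ = [-24/271; -134/271]
x' = x̄ + K·y = [175/271, 277/271]
P' = (I − K·H)·P̄ = [1592/271 36/271; 36/271 201/271]

x' = [175/271, 277/271]
P' = [1592/271 36/271; 36/271 201/271]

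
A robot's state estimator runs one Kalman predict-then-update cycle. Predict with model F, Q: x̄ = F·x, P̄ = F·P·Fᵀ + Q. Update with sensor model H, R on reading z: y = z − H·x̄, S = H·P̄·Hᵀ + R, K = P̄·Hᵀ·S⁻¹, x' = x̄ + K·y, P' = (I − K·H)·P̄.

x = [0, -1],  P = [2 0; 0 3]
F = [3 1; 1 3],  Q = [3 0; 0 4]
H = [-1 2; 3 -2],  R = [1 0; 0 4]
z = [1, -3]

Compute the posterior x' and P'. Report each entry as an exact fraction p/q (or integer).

x' = [-2434/2407, -159/4814]
P' = [2859/2407 3999/4814; 3999/4814 7503/9628]

x̄ = F·x = [-1, -3]
P̄ = F·P·Fᵀ + Q = [24 15; 15 33]
y = z − H·x̄ = [6, -6]
S = H·P̄·Hᵀ + R = [97 -84; -84 172]
K = P̄·Hᵀ·S⁻¹ = [1140/2407 2289/4814; 1752/2407 2247/9628]
x' = x̄ + K·y = [-2434/2407, -159/4814]
P' = (I − K·H)·P̄ = [2859/2407 3999/4814; 3999/4814 7503/9628]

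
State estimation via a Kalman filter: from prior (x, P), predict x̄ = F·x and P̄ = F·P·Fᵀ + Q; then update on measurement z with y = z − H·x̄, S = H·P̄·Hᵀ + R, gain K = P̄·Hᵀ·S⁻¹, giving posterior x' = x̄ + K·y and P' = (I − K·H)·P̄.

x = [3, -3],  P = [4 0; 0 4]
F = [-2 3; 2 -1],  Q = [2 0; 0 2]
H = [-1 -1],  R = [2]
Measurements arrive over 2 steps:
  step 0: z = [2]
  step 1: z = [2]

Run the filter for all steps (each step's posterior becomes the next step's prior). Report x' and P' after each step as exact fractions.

step 0: x̄ = F·x = [-15, 9]
step 0: P̄ = F·P·Fᵀ + Q = [54 -28; -28 22]
step 0: y = z − H·x̄ = [-4]
step 0: S = H·P̄·Hᵀ + R = [22]
step 0: K = P̄·Hᵀ·S⁻¹ = [-13/11; 3/11]
step 0: x' = x̄ + K·y = [-113/11, 87/11]
step 0: P' = (I − K·H)·P̄ = [256/11 -230/11; -230/11 224/11]
step 1: x̄ = F·x = [487/11, -313/11]
step 1: P̄ = F·P·Fᵀ + Q = [5822/11 -3536/11; -3536/11 2190/11]
step 1: y = z − H·x̄ = [196/11]
step 1: S = H·P̄·Hᵀ + R = [962/11]
step 1: K = P̄·Hᵀ·S⁻¹ = [-1143/481; 673/481]
step 1: x' = x̄ + K·y = [929/481, -1695/481]
step 1: P' = (I − K·H)·P̄ = [17044/481 -14758/481; -14758/481 13412/481]

step 0: x' = [-113/11, 87/11], P' = [256/11 -230/11; -230/11 224/11]
step 1: x' = [929/481, -1695/481], P' = [17044/481 -14758/481; -14758/481 13412/481]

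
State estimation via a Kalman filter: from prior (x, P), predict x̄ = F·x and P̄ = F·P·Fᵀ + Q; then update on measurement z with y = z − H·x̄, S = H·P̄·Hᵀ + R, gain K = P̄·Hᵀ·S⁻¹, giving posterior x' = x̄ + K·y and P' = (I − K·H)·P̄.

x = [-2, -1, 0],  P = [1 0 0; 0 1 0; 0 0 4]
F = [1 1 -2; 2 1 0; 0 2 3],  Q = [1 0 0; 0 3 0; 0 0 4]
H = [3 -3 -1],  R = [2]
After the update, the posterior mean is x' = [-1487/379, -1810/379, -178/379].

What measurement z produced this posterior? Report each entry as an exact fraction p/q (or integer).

z = [3]

x̄ = F·x = [-3, -5, -2]
P̄ = F·P·Fᵀ + Q = [19 3 -22; 3 8 2; -22 2 44]
S = H·P̄·Hᵀ + R = [379]
K = P̄·Hᵀ·S⁻¹ = [70/379; -17/379; -116/379]
x' − x̄ = [-350/379, 85/379, 580/379] = K·y
y = (KᵀK)⁻¹·Kᵀ·(x' − x̄) = [-5]
z = y + H·x̄ = [-5] + [8] = [3]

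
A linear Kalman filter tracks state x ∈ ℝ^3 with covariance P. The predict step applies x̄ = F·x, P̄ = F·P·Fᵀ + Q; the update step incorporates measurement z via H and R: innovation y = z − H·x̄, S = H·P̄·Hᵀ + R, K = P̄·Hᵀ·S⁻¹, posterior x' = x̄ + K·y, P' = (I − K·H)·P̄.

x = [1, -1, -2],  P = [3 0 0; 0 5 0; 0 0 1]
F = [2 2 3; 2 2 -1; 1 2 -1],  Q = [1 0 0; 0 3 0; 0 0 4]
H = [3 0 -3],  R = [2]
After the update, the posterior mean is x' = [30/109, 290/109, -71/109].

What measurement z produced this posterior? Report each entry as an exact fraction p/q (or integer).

x̄ = F·x = [-6, 2, 1]
P̄ = F·P·Fᵀ + Q = [42 29 23; 29 36 27; 23 27 28]
S = H·P̄·Hᵀ + R = [218]
K = P̄·Hᵀ·S⁻¹ = [57/218; 3/109; -15/218]
x' − x̄ = [684/109, 72/109, -180/109] = K·y
y = (KᵀK)⁻¹·Kᵀ·(x' − x̄) = [24]
z = y + H·x̄ = [24] + [-21] = [3]

z = [3]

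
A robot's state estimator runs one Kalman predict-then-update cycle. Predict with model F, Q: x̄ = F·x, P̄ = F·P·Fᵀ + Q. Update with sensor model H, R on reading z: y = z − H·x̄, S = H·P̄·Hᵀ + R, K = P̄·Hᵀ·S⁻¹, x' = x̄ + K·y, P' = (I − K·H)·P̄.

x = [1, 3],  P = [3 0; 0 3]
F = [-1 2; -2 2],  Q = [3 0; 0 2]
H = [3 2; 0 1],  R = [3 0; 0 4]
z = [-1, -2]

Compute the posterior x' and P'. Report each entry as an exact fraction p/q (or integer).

x' = [1211/1657, -2582/1657]
P' = [1476/1657 -1620/1657; -1620/1657 2748/1657]

x̄ = F·x = [5, 4]
P̄ = F·P·Fᵀ + Q = [18 18; 18 26]
y = z − H·x̄ = [-24, -6]
S = H·P̄·Hᵀ + R = [485 106; 106 30]
K = P̄·Hᵀ·S⁻¹ = [396/1657 -405/1657; 212/1657 687/1657]
x' = x̄ + K·y = [1211/1657, -2582/1657]
P' = (I − K·H)·P̄ = [1476/1657 -1620/1657; -1620/1657 2748/1657]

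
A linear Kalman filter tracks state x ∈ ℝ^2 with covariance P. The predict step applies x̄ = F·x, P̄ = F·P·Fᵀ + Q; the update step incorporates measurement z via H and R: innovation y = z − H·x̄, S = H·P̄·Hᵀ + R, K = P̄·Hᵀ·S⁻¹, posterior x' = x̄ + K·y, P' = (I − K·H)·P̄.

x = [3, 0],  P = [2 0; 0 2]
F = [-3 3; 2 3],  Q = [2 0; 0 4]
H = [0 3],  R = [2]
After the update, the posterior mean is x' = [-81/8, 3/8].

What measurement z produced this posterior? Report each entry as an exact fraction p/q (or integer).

x̄ = F·x = [-9, 6]
P̄ = F·P·Fᵀ + Q = [38 6; 6 30]
S = H·P̄·Hᵀ + R = [272]
K = P̄·Hᵀ·S⁻¹ = [9/136; 45/136]
x' − x̄ = [-9/8, -45/8] = K·y
y = (KᵀK)⁻¹·Kᵀ·(x' − x̄) = [-17]
z = y + H·x̄ = [-17] + [18] = [1]

z = [1]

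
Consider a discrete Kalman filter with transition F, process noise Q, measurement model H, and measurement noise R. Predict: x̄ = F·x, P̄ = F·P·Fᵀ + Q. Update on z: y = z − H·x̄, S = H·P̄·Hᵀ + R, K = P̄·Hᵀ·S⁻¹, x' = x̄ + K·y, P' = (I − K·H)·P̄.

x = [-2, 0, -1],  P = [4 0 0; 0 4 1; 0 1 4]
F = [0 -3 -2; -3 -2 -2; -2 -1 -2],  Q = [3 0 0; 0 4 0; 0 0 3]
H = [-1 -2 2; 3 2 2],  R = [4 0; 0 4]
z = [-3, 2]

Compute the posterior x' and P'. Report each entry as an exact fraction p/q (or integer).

x̄ = F·x = [2, 8, 6]
P̄ = F·P·Fᵀ + Q = [67 50 36; 50 80 54; 36 54 43]
y = z − H·x̄ = [3, -32]
S = H·P̄·Hᵀ + R = [187 -605; -605 2563]
K = P̄·Hᵀ·S⁻¹ = [-45/286 31/286; -97/1287 17/117; 43/143 27/143]
x' = x̄ + K·y = [-555/286, 4021/1287, 123/143]
P' = (I − K·H)·P̄ = [1662/143 -1624/143 -838/143; -1624/143 14900/1287 822/143; -838/143 822/143 489/143]

x' = [-555/286, 4021/1287, 123/143]
P' = [1662/143 -1624/143 -838/143; -1624/143 14900/1287 822/143; -838/143 822/143 489/143]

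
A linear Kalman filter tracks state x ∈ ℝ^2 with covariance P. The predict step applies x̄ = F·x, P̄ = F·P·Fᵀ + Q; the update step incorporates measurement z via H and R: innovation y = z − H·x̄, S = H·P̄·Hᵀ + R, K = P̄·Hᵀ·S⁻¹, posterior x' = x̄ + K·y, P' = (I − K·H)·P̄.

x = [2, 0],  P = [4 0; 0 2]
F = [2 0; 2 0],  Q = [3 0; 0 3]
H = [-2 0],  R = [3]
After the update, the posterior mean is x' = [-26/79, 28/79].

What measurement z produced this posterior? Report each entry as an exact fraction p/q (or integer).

x̄ = F·x = [4, 4]
P̄ = F·P·Fᵀ + Q = [19 16; 16 19]
S = H·P̄·Hᵀ + R = [79]
K = P̄·Hᵀ·S⁻¹ = [-38/79; -32/79]
x' − x̄ = [-342/79, -288/79] = K·y
y = (KᵀK)⁻¹·Kᵀ·(x' − x̄) = [9]
z = y + H·x̄ = [9] + [-8] = [1]

z = [1]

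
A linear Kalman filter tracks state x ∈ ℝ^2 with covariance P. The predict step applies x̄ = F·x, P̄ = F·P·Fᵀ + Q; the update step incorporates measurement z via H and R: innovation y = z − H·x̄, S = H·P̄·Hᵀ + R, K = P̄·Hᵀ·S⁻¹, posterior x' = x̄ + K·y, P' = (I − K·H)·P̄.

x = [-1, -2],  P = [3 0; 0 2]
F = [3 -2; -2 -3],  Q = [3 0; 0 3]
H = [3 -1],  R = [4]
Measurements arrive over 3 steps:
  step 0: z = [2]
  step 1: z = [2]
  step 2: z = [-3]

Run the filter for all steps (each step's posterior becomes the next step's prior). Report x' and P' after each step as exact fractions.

step 0: x' = [251/83, 2963/415], P' = [274/83 726/83; 726/83 11094/415]
step 1: x' = [-39730/6691, -135296/6691], P' = [456921/13382 1366791/13382; 1366791/13382 12419315/40146]
step 2: x' = [14830189/698042, 46606831/698042], P' = [369404309/2094126 371737369/698042; 371737369/698042 1124949927/698042]

step 0: x̄ = F·x = [1, 8]
step 0: P̄ = F·P·Fᵀ + Q = [38 -6; -6 33]
step 0: y = z − H·x̄ = [7]
step 0: S = H·P̄·Hᵀ + R = [415]
step 0: K = P̄·Hᵀ·S⁻¹ = [24/83; -51/415]
step 0: x' = x̄ + K·y = [251/83, 2963/415]
step 0: P' = (I − K·H)·P̄ = [274/83 726/83; 726/83 11094/415]
step 1: x̄ = F·x = [-2161/415, -11399/415]
step 1: P̄ = F·P·Fᵀ + Q = [14391/415 40194/415; 40194/415 150131/415]
step 1: y = z − H·x̄ = [-4086/415]
step 1: S = H·P̄·Hᵀ + R = [40146/415]
step 1: K = P̄·Hᵀ·S⁻¹ = [993/13382; -29549/40146]
step 1: x' = x̄ + K·y = [-39730/6691, -135296/6691]
step 1: P' = (I − K·H)·P̄ = [456921/13382 1366791/13382; 1366791/13382 12419315/40146]
step 2: x̄ = F·x = [151402/6691, 485348/6691]
step 2: P̄ = F·P·Fᵀ + Q = [12930089/40146 15263149/13382; 15263149/13382 55527267/13382]
step 2: y = z − H·x̄ = [11069/6691]
step 2: S = H·P̄·Hᵀ + R = [1396084/6691]
step 2: K = P̄·Hᵀ·S⁻¹ = [-583265/698042; -2434455/698042]
step 2: x' = x̄ + K·y = [14830189/698042, 46606831/698042]
step 2: P' = (I − K·H)·P̄ = [369404309/2094126 371737369/698042; 371737369/698042 1124949927/698042]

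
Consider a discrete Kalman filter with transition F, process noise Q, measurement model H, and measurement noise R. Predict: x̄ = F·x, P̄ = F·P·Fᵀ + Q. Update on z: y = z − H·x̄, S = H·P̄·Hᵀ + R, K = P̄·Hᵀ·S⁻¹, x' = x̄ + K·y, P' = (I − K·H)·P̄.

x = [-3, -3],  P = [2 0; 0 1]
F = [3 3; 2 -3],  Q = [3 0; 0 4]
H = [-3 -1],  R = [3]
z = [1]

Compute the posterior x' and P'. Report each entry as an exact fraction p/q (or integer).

x' = [-161/52, 203/26]
P' = [237/104 -309/52; -309/52 471/26]

x̄ = F·x = [-18, 3]
P̄ = F·P·Fᵀ + Q = [30 3; 3 21]
y = z − H·x̄ = [-50]
S = H·P̄·Hᵀ + R = [312]
K = P̄·Hᵀ·S⁻¹ = [-31/104; -5/52]
x' = x̄ + K·y = [-161/52, 203/26]
P' = (I − K·H)·P̄ = [237/104 -309/52; -309/52 471/26]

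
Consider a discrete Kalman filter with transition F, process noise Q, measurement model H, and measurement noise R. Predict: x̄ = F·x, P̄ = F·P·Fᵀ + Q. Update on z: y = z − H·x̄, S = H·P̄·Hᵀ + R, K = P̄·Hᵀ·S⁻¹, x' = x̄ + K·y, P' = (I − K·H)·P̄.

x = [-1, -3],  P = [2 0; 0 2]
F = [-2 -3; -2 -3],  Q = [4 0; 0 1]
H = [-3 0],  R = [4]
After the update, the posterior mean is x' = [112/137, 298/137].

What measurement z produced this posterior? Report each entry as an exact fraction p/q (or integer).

x̄ = F·x = [11, 11]
P̄ = F·P·Fᵀ + Q = [30 26; 26 27]
S = H·P̄·Hᵀ + R = [274]
K = P̄·Hᵀ·S⁻¹ = [-45/137; -39/137]
x' − x̄ = [-1395/137, -1209/137] = K·y
y = (KᵀK)⁻¹·Kᵀ·(x' − x̄) = [31]
z = y + H·x̄ = [31] + [-33] = [-2]

z = [-2]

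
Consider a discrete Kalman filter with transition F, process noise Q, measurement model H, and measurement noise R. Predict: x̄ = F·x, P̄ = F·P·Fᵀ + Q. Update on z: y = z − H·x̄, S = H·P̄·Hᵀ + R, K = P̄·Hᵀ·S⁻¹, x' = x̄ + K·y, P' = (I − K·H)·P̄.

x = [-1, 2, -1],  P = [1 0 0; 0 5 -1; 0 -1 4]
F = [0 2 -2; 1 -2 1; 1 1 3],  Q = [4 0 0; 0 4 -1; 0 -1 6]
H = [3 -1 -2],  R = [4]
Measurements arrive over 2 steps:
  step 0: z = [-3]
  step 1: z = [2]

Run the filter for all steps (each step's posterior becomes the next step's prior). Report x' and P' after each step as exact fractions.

step 0: x' = [-4/35, -61/35, 15/7], P' = [6284/1085 -5004/1085 2300/217; -5004/1085 13604/1085 -2802/217; 2300/217 -2802/217 4909/217]
step 1: x' = [-4585382/8026549, -3534072/8026549, -13050848/8026549], P' = [63420292/8026549 -38360816/8026549 111419162/8026549; -38360816/8026549 77772108/8026549 -94035832/8026549; 111419162/8026549 -94035832/8026549 216635619/8026549]

step 0: x̄ = F·x = [6, -6, -2]
step 0: P̄ = F·P·Fᵀ + Q = [48 -34 -18; -34 33 7; -18 7 42]
step 0: y = z − H·x̄ = [-31]
step 0: S = H·P̄·Hᵀ + R = [1085]
step 0: K = P̄·Hᵀ·S⁻¹ = [214/1085; -149/1085; -29/217]
step 0: x' = x̄ + K·y = [-4/35, -61/35, 15/7]
step 0: P' = (I − K·H)·P̄ = [6284/1085 -5004/1085 2300/217; -5004/1085 13604/1085 -2802/217; 2300/217 -2802/217 4909/217]
step 1: x̄ = F·x = [-272/35, 193/35, 32/7]
step 1: P̄ = F·P·Fᵀ + Q = [269016/1085 -220574/1085 -41822/217; -220574/1085 188641/1085 34536/217; -41822/217 34536/217 44447/217]
step 1: y = z − H·x̄ = [1399/35]
step 1: S = H·P̄·Hᵀ + R = [8026549/1085]
step 1: K = P̄·Hᵀ·S⁻¹ = [1445842/8026549; -1195723/8026549; -1244480/8026549]
step 1: x' = x̄ + K·y = [-4585382/8026549, -3534072/8026549, -13050848/8026549]
step 1: P' = (I − K·H)·P̄ = [63420292/8026549 -38360816/8026549 111419162/8026549; -38360816/8026549 77772108/8026549 -94035832/8026549; 111419162/8026549 -94035832/8026549 216635619/8026549]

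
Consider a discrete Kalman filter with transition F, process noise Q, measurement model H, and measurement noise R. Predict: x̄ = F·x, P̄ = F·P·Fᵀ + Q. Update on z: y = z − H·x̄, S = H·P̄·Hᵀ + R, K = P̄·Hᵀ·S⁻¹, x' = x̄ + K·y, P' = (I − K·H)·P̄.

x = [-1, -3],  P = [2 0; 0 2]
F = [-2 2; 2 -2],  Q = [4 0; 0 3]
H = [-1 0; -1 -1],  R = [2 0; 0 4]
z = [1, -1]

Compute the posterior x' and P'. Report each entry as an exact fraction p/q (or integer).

x̄ = F·x = [-4, 4]
P̄ = F·P·Fᵀ + Q = [20 -16; -16 19]
y = z − H·x̄ = [-3, -1]
S = H·P̄·Hᵀ + R = [22 4; 4 11]
K = P̄·Hᵀ·S⁻¹ = [-102/113 -4/113; 94/113 -65/113]
x' = x̄ + K·y = [-142/113, 235/113]
P' = (I − K·H)·P̄ = [204/113 -188/113; -188/113 448/113]

x' = [-142/113, 235/113]
P' = [204/113 -188/113; -188/113 448/113]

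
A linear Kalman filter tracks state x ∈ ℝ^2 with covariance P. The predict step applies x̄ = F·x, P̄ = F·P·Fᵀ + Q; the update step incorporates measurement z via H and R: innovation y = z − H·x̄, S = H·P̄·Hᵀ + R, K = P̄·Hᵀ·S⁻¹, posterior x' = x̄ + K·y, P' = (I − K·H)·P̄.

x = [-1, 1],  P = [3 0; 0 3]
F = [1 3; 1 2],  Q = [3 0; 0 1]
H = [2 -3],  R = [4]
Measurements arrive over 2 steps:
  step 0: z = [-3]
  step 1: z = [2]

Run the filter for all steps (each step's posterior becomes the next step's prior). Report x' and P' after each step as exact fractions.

step 0: x̄ = F·x = [2, 1]
step 0: P̄ = F·P·Fᵀ + Q = [33 21; 21 16]
step 0: y = z − H·x̄ = [-4]
step 0: S = H·P̄·Hᵀ + R = [28]
step 0: K = P̄·Hᵀ·S⁻¹ = [3/28; -3/14]
step 0: x' = x̄ + K·y = [11/7, 13/7]
step 0: P' = (I − K·H)·P̄ = [915/28 303/14; 303/14 103/7]
step 1: x̄ = F·x = [50/7, 37/7]
step 1: P̄ = F·P·Fᵀ + Q = [8343/28 6417/28; 6417/28 5015/28]
step 1: y = z − H·x̄ = [25/7]
step 1: S = H·P̄·Hᵀ + R = [1615/28]
step 1: K = P̄·Hᵀ·S⁻¹ = [-27/17; -2211/1615]
step 1: x' = x̄ + K·y = [25/17, 128/323]
step 1: P' = (I − K·H)·P̄ = [2592/17 1764/17; 1764/17 114668/1615]

step 0: x' = [11/7, 13/7], P' = [915/28 303/14; 303/14 103/7]
step 1: x' = [25/17, 128/323], P' = [2592/17 1764/17; 1764/17 114668/1615]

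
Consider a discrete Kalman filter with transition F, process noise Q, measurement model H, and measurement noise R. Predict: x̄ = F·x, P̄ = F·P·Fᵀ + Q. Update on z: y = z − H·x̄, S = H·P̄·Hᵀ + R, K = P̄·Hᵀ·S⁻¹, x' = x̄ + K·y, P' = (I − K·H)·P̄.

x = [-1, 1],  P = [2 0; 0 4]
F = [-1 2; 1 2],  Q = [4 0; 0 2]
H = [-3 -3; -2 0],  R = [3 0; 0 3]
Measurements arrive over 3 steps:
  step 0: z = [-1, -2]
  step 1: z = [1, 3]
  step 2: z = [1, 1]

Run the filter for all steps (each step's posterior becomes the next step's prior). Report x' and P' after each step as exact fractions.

step 0: x̄ = F·x = [3, 1]
step 0: P̄ = F·P·Fᵀ + Q = [22 14; 14 20]
step 0: y = z − H·x̄ = [11, 4]
step 0: S = H·P̄·Hᵀ + R = [633 216; 216 91]
step 0: K = P̄·Hᵀ·S⁻¹ = [-108/3649 -1508/3649; -1078/3649 1436/3649]
step 0: x' = x̄ + K·y = [3727/3649, -2465/3649]
step 0: P' = (I − K·H)·P̄ = [2262/3649 -2154/3649; -2154/3649 3232/3649]
step 1: x̄ = F·x = [-8657/3649, -1203/3649]
step 1: P̄ = F·P·Fᵀ + Q = [38402/3649 10666/3649; 10666/3649 13872/3649]
step 1: y = z − H·x̄ = [-25931/3649, -6367/3649]
step 1: S = H·P̄·Hᵀ + R = [673401/3649 294408/3649; 294408/3649 164555/3649]
step 1: K = P̄·Hᵀ·S⁻¹ = [-147204/2204753 -765676/2204753; -532862/2204753 667540/2204753]
step 1: x' = x̄ + K·y = [-2848545/2204753, 1895067/2204753]
step 1: P' = (I − K·H)·P̄ = [1148514/2204753 -1001310/2204753; -1001310/2204753 1534172/2204753]
step 2: x̄ = F·x = [6638679/2204753, 941589/2204753]
step 2: P̄ = F·P·Fᵀ + Q = [20109454/2204753 4988174/2204753; 4988174/2204753 7689468/2204753]
step 2: y = z − H·x̄ = [24945557/2204753, 15482111/2204753]
step 2: S = H·P̄·Hᵀ + R = [346591689/2204753 150585768/2204753; 150585768/2204753 87052075/2204753]
step 2: K = P̄·Hᵀ·S⁻¹ = [-75292884/1133226289 -393317300/1133226289; -273431854/1133226289 343122044/1133226289]
step 2: x' = x̄ + K·y = [-201600569/1133226289, -200304941/1133226289]
step 2: P' = (I − K·H)·P̄ = [589975950/1133226289 -514683066/1133226289; -514683066/1133226289 788114920/1133226289]

step 0: x' = [3727/3649, -2465/3649], P' = [2262/3649 -2154/3649; -2154/3649 3232/3649]
step 1: x' = [-2848545/2204753, 1895067/2204753], P' = [1148514/2204753 -1001310/2204753; -1001310/2204753 1534172/2204753]
step 2: x' = [-201600569/1133226289, -200304941/1133226289], P' = [589975950/1133226289 -514683066/1133226289; -514683066/1133226289 788114920/1133226289]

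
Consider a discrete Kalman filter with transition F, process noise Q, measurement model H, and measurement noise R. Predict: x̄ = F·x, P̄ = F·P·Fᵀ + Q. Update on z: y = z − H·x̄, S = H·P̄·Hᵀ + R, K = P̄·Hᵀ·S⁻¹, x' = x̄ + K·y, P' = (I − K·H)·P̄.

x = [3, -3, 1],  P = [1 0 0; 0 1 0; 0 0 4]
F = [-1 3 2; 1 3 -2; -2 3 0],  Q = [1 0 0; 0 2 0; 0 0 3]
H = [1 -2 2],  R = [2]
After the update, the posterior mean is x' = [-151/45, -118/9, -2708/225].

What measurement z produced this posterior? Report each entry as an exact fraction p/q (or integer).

x̄ = F·x = [-10, -8, -15]
P̄ = F·P·Fᵀ + Q = [27 -8 11; -8 28 7; 11 7 16]
S = H·P̄·Hᵀ + R = [225]
K = P̄·Hᵀ·S⁻¹ = [13/45; -2/9; 29/225]
x' − x̄ = [299/45, -46/9, 667/225] = K·y
y = (KᵀK)⁻¹·Kᵀ·(x' − x̄) = [23]
z = y + H·x̄ = [23] + [-24] = [-1]

z = [-1]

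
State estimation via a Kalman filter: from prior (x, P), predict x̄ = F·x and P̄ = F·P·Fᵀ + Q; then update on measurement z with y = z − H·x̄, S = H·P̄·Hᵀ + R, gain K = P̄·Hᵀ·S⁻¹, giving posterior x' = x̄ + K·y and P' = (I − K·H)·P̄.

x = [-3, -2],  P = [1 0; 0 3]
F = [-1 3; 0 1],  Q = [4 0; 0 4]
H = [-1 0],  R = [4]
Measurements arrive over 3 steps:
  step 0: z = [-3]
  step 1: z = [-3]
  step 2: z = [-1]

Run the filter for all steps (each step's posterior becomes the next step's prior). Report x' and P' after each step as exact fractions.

step 0: x' = [7/3, -1/2], P' = [32/9 1; 1 19/4]
step 1: x' = [4233/1739, 2390/1739], P' = [6380/1739 1908/1739; 1908/1739 8896/1739]
step 2: x' = [23425/22227, 8760/7409], P' = [81952/22227 8260/7409; 8260/7409 38112/7409]

step 0: x̄ = F·x = [-3, -2]
step 0: P̄ = F·P·Fᵀ + Q = [32 9; 9 7]
step 0: y = z − H·x̄ = [-6]
step 0: S = H·P̄·Hᵀ + R = [36]
step 0: K = P̄·Hᵀ·S⁻¹ = [-8/9; -1/4]
step 0: x' = x̄ + K·y = [7/3, -1/2]
step 0: P' = (I − K·H)·P̄ = [32/9 1; 1 19/4]
step 1: x̄ = F·x = [-23/6, -1/2]
step 1: P̄ = F·P·Fᵀ + Q = [1595/36 53/4; 53/4 35/4]
step 1: y = z − H·x̄ = [-41/6]
step 1: S = H·P̄·Hᵀ + R = [1739/36]
step 1: K = P̄·Hᵀ·S⁻¹ = [-1595/1739; -477/1739]
step 1: x' = x̄ + K·y = [4233/1739, 2390/1739]
step 1: P' = (I − K·H)·P̄ = [6380/1739 1908/1739; 1908/1739 8896/1739]
step 2: x̄ = F·x = [2937/1739, 2390/1739]
step 2: P̄ = F·P·Fᵀ + Q = [81952/1739 24780/1739; 24780/1739 15852/1739]
step 2: y = z − H·x̄ = [1198/1739]
step 2: S = H·P̄·Hᵀ + R = [88908/1739]
step 2: K = P̄·Hᵀ·S⁻¹ = [-20488/22227; -2065/7409]
step 2: x' = x̄ + K·y = [23425/22227, 8760/7409]
step 2: P' = (I − K·H)·P̄ = [81952/22227 8260/7409; 8260/7409 38112/7409]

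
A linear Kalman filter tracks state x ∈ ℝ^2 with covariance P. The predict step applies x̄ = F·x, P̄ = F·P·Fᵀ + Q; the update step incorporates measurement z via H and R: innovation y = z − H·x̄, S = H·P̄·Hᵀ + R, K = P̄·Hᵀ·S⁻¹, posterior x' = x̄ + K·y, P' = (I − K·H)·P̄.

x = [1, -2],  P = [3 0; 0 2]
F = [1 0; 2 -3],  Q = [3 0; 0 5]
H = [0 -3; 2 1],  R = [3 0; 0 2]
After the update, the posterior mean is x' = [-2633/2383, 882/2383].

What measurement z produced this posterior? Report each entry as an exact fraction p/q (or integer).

x̄ = F·x = [1, 8]
P̄ = F·P·Fᵀ + Q = [6 6; 6 35]
S = H·P̄·Hᵀ + R = [318 -141; -141 85]
K = P̄·Hᵀ·S⁻¹ = [336/2383 1062/2383; -766/2383 47/2383]
x' − x̄ = [-5016/2383, -18182/2383] = K·y
y = (KᵀK)⁻¹·Kᵀ·(x' − x̄) = [23, -12]
z = y + H·x̄ = [23, -12] + [-24, 10] = [-1, -2]

z = [-1, -2]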